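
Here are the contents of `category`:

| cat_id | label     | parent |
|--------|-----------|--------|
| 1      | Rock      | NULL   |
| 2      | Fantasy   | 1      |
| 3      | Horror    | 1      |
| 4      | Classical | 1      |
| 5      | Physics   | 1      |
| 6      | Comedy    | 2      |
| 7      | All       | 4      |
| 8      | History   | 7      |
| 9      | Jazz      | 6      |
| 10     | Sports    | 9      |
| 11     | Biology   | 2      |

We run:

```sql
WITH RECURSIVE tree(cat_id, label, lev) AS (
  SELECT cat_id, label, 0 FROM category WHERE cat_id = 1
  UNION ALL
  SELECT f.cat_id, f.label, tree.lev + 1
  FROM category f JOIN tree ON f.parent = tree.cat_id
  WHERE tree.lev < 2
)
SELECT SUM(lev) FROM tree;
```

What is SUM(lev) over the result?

Base: cat_id=1 (Rock) at lev 0.
Iteration 1: rows with parent in {1} -> Fantasy (id 2, lev 1), Horror (id 3, lev 1), Classical (id 4, lev 1), Physics (id 5, lev 1).
Iteration 2: rows with parent in {2,3,4,5} -> Comedy (id 6, lev 2), All (id 7, lev 2), Biology (id 11, lev 2).
Iteration 3: lev < 2 fails for all current rows; recursion stops.
SUM(lev) = 0 + 1 + 1 + 1 + 1 + 2 + 2 + 2 = 10.

10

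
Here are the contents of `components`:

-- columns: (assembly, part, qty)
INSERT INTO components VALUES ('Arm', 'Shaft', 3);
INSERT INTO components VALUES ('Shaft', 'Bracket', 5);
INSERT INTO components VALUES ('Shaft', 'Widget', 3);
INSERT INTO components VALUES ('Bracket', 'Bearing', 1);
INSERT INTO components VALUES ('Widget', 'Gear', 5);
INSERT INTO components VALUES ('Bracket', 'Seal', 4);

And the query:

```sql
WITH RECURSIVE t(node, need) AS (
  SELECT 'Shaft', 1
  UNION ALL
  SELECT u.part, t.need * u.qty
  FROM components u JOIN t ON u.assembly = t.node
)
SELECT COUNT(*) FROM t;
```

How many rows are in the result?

6

Base: (Shaft, need=1).
Iteration 1: components of {Shaft} -> Bracket = 1*5 = 5, Widget = 1*3 = 3.
Iteration 2: components of {Bracket,Widget} -> Bearing = 5*1 = 5, Gear = 3*5 = 15, Seal = 5*4 = 20.
Iteration 3: no further components; recursion stops.
Total rows emitted: 6.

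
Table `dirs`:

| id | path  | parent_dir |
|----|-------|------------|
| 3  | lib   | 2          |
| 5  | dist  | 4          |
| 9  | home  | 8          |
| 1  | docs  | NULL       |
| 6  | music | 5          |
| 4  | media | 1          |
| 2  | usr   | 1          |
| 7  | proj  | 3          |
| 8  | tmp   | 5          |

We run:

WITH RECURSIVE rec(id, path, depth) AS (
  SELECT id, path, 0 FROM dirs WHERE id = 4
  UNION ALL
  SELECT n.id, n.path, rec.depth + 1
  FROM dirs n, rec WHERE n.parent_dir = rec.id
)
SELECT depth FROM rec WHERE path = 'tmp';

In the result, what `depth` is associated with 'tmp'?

2

Base: id=4 (media) at depth 0.
Iteration 1: rows with parent_dir in {4} -> dist (id 5, depth 1).
Iteration 2: rows with parent_dir in {5} -> music (id 6, depth 2), tmp (id 8, depth 2).
Iteration 3: rows with parent_dir in {6,8} -> home (id 9, depth 3).
Iteration 4: no rows with parent_dir in {9}; recursion stops.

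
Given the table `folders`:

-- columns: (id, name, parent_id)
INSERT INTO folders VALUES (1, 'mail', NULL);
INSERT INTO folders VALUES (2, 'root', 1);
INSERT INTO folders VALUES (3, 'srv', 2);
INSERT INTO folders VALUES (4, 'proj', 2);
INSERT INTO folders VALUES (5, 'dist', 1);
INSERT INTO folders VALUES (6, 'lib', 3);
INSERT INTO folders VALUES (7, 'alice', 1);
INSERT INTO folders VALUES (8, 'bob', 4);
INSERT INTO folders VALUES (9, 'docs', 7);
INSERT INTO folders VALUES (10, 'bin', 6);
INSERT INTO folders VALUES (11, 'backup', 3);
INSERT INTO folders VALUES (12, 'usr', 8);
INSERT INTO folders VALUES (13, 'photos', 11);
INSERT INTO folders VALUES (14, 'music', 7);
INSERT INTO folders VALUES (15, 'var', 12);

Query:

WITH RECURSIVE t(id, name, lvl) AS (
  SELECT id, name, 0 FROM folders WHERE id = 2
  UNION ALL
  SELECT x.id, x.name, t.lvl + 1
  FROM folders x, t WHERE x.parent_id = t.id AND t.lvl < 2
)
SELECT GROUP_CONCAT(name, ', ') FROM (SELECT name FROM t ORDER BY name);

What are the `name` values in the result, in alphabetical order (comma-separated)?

Base: id=2 (root) at lvl 0.
Iteration 1: rows with parent_id in {2} -> srv (id 3, lvl 1), proj (id 4, lvl 1).
Iteration 2: rows with parent_id in {3,4} -> lib (id 6, lvl 2), bob (id 8, lvl 2), backup (id 11, lvl 2).
Iteration 3: lvl < 2 fails for all current rows; recursion stops.

backup, bob, lib, proj, root, srv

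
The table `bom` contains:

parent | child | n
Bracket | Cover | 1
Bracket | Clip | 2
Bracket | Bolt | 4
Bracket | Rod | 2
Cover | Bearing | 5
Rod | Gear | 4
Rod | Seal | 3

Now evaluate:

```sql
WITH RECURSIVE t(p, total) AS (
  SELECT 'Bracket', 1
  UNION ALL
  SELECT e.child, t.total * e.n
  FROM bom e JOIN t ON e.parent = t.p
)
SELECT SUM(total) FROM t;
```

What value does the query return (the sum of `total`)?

29

Base: (Bracket, total=1).
Iteration 1: components of {Bracket} -> Bolt = 1*4 = 4, Clip = 1*2 = 2, Cover = 1*1 = 1, Rod = 1*2 = 2.
Iteration 2: components of {Bolt,Clip,Cover,Rod} -> Bearing = 1*5 = 5, Gear = 2*4 = 8, Seal = 2*3 = 6.
Iteration 3: no further components; recursion stops.
SUM(total) = 1 + 1 + 2 + 4 + 2 + 5 + 8 + 6 = 29.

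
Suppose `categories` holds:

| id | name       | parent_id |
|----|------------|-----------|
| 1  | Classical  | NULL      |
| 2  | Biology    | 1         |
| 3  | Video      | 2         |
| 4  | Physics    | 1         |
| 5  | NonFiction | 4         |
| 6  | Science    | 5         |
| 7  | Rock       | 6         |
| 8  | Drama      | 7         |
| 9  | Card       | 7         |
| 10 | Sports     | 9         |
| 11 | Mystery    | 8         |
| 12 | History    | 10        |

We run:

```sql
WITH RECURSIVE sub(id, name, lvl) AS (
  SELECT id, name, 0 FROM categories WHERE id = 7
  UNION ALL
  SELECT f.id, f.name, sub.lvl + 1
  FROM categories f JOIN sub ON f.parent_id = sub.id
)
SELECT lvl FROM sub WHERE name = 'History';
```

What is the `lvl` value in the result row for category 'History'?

Base: id=7 (Rock) at lvl 0.
Iteration 1: rows with parent_id in {7} -> Drama (id 8, lvl 1), Card (id 9, lvl 1).
Iteration 2: rows with parent_id in {8,9} -> Sports (id 10, lvl 2), Mystery (id 11, lvl 2).
Iteration 3: rows with parent_id in {10,11} -> History (id 12, lvl 3).
Iteration 4: no rows with parent_id in {12}; recursion stops.

3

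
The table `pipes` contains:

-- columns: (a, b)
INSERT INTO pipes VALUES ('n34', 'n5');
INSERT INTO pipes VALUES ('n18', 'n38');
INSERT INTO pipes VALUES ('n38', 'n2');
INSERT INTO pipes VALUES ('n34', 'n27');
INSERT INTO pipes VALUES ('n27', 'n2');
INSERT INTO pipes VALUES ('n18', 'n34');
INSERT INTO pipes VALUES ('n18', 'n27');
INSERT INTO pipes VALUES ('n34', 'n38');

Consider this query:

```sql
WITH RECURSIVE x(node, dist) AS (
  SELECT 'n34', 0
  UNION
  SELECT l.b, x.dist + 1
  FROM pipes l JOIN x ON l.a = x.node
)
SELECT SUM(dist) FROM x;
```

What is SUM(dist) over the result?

5

Base: (n34, dist=0).
Iteration 1: edges from {n34} -> (n27, dist=1), (n38, dist=1), (n5, dist=1).
Iteration 2: edges from {n27,n38,n5} -> (n2, dist=2). [UNION drops 1 duplicate row(s)]
Iteration 3: no outgoing edges from {n2}; recursion stops.
SUM(dist) = 0 + 1 + 1 + 1 + 2 = 5.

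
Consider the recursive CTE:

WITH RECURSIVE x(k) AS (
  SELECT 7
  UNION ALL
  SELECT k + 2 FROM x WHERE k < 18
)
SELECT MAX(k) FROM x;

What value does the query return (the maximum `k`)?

Base: k=7.
Iteration 1: 7 < 18 holds -> k = 7 + 2 = 9.
Iteration 2: 9 < 18 holds -> k = 9 + 2 = 11.
Iteration 3: 11 < 18 holds -> k = 11 + 2 = 13.
Iteration 4: 13 < 18 holds -> k = 13 + 2 = 15.
Iteration 5: 15 < 18 holds -> k = 15 + 2 = 17.
Iteration 6: 17 < 18 holds -> k = 17 + 2 = 19.
Iteration 7: 19 < 18 fails; recursion stops.
k values: 7, 9, 11, 13, 15, 17, 19; the maximum is 19.

19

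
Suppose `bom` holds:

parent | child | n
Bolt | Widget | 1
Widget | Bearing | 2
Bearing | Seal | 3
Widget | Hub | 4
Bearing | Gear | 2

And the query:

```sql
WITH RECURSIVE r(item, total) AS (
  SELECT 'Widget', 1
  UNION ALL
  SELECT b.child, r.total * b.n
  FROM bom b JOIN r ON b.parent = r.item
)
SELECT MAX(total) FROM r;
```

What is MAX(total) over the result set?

6

Base: (Widget, total=1).
Iteration 1: components of {Widget} -> Bearing = 1*2 = 2, Hub = 1*4 = 4.
Iteration 2: components of {Bearing,Hub} -> Gear = 2*2 = 4, Seal = 2*3 = 6.
Iteration 3: no further components; recursion stops.
total values: 1, 2, 4, 6, 4; the maximum is 6.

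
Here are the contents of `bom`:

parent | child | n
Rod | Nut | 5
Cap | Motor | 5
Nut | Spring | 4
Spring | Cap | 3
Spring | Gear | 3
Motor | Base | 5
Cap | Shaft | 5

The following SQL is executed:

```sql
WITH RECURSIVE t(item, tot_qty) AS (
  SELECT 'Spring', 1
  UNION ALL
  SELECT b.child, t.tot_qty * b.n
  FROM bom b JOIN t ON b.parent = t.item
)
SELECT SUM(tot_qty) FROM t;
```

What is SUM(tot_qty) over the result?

Base: (Spring, tot_qty=1).
Iteration 1: components of {Spring} -> Cap = 1*3 = 3, Gear = 1*3 = 3.
Iteration 2: components of {Cap,Gear} -> Motor = 3*5 = 15, Shaft = 3*5 = 15.
Iteration 3: components of {Motor,Shaft} -> Base = 15*5 = 75.
Iteration 4: no further components; recursion stops.
SUM(tot_qty) = 1 + 3 + 3 + 15 + 15 + 75 = 112.

112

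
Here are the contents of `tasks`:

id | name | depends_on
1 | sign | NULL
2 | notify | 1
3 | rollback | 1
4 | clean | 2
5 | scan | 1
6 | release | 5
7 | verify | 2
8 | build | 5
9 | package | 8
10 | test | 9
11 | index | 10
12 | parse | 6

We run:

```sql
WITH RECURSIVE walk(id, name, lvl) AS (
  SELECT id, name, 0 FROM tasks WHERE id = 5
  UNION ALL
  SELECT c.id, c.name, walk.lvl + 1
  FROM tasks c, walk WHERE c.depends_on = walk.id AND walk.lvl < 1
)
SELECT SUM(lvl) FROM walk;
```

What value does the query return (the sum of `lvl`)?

Base: id=5 (scan) at lvl 0.
Iteration 1: rows with depends_on in {5} -> release (id 6, lvl 1), build (id 8, lvl 1).
Iteration 2: lvl < 1 fails for all current rows; recursion stops.
SUM(lvl) = 0 + 1 + 1 = 2.

2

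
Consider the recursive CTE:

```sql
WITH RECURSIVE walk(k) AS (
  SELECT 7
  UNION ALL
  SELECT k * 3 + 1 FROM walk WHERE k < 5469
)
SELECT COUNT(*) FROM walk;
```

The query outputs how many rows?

8

Base: k=7.
Iteration 1: 7 < 5469 holds -> k = 7 * 3 + 1 = 22.
Iteration 2: 22 < 5469 holds -> k = 22 * 3 + 1 = 67.
Iteration 3: 67 < 5469 holds -> k = 67 * 3 + 1 = 202.
Iteration 4: 202 < 5469 holds -> k = 202 * 3 + 1 = 607.
Iteration 5: 607 < 5469 holds -> k = 607 * 3 + 1 = 1822.
Iteration 6: 1822 < 5469 holds -> k = 1822 * 3 + 1 = 5467.
Iteration 7: 5467 < 5469 holds -> k = 5467 * 3 + 1 = 16402.
Iteration 8: 16402 < 5469 fails; recursion stops.
Total rows emitted: 8.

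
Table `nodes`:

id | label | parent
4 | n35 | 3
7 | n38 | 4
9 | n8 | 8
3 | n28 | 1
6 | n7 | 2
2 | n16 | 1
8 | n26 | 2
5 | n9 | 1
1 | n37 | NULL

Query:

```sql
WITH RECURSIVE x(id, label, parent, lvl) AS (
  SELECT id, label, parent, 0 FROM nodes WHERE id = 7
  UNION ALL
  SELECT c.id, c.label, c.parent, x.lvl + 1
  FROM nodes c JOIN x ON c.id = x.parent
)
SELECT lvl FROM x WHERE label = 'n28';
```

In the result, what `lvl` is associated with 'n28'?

2

Base: id=7 (n38), parent=4, lvl 0.
Iteration 1: join on id=4 -> n35 (id 4, parent=3, lvl 1).
Iteration 2: join on id=3 -> n28 (id 3, parent=1, lvl 2).
Iteration 3: join on id=1 -> n37 (id 1, parent=NULL, lvl 3).
Iteration 4: parent is NULL; no match; recursion stops.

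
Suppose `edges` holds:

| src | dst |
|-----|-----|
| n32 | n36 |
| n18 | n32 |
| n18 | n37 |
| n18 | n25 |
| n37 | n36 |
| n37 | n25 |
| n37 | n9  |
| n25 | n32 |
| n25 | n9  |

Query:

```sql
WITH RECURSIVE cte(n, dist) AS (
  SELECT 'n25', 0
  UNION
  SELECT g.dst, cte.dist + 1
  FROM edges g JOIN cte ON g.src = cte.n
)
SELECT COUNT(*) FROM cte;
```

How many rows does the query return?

4

Base: (n25, dist=0).
Iteration 1: edges from {n25} -> (n32, dist=1), (n9, dist=1).
Iteration 2: edges from {n32,n9} -> (n36, dist=2).
Iteration 3: no outgoing edges from {n36}; recursion stops.
Total rows emitted: 4.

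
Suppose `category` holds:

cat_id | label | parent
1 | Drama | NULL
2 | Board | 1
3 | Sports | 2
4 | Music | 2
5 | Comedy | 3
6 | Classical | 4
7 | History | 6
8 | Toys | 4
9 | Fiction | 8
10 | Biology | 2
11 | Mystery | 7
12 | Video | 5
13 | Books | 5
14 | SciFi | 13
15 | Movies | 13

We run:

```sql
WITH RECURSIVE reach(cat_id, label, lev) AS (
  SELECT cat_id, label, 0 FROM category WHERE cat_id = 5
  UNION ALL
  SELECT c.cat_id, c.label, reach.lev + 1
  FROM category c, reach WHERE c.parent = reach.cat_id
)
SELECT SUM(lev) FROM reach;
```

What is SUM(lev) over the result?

6

Base: cat_id=5 (Comedy) at lev 0.
Iteration 1: rows with parent in {5} -> Video (id 12, lev 1), Books (id 13, lev 1).
Iteration 2: rows with parent in {12,13} -> SciFi (id 14, lev 2), Movies (id 15, lev 2).
Iteration 3: no rows with parent in {14,15}; recursion stops.
SUM(lev) = 0 + 1 + 1 + 2 + 2 = 6.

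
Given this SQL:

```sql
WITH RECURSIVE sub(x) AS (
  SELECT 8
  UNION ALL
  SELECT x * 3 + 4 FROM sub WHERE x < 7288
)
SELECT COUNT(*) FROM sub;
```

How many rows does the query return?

7

Base: x=8.
Iteration 1: 8 < 7288 holds -> x = 8 * 3 + 4 = 28.
Iteration 2: 28 < 7288 holds -> x = 28 * 3 + 4 = 88.
Iteration 3: 88 < 7288 holds -> x = 88 * 3 + 4 = 268.
Iteration 4: 268 < 7288 holds -> x = 268 * 3 + 4 = 808.
Iteration 5: 808 < 7288 holds -> x = 808 * 3 + 4 = 2428.
Iteration 6: 2428 < 7288 holds -> x = 2428 * 3 + 4 = 7288.
Iteration 7: 7288 < 7288 fails; recursion stops.
Total rows emitted: 7.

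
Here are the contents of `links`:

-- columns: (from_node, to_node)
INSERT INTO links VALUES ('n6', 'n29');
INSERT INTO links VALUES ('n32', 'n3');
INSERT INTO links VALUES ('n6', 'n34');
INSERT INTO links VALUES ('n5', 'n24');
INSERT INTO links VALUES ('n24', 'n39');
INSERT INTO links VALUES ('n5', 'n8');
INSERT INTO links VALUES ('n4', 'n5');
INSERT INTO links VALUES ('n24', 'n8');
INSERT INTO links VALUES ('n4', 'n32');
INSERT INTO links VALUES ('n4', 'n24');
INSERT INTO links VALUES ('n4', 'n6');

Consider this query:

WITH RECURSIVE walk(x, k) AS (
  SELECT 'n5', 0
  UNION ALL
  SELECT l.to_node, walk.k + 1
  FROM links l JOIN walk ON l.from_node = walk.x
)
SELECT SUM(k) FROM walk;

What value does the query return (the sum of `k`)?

6

Base: (n5, k=0).
Iteration 1: edges from {n5} -> (n24, k=1), (n8, k=1).
Iteration 2: edges from {n24,n8} -> (n39, k=2), (n8, k=2).
Iteration 3: no outgoing edges from {n39,n8}; recursion stops.
SUM(k) = 0 + 1 + 1 + 2 + 2 = 6.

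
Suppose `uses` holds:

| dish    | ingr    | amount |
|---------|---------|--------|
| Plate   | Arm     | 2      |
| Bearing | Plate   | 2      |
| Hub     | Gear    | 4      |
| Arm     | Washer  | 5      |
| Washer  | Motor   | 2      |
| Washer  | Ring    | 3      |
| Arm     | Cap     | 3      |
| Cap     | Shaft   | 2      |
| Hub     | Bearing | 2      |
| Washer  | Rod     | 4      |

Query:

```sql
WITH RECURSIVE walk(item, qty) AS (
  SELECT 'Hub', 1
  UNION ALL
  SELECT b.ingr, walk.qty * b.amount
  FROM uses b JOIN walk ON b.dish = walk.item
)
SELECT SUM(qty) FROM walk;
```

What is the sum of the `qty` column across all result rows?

Base: (Hub, qty=1).
Iteration 1: components of {Hub} -> Bearing = 1*2 = 2, Gear = 1*4 = 4.
Iteration 2: components of {Bearing,Gear} -> Plate = 2*2 = 4.
Iteration 3: components of {Plate} -> Arm = 4*2 = 8.
Iteration 4: components of {Arm} -> Cap = 8*3 = 24, Washer = 8*5 = 40.
Iteration 5: components of {Cap,Washer} -> Motor = 40*2 = 80, Ring = 40*3 = 120, Rod = 40*4 = 160, Shaft = 24*2 = 48.
Iteration 6: no further components; recursion stops.
SUM(qty) = 1 + 4 + 2 + 4 + 8 + 24 + 40 + 48 + 80 + 120 + 160 = 491.

491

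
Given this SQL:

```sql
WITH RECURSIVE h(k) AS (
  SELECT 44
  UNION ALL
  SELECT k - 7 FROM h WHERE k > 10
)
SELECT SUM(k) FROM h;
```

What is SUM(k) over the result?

159

Base: k=44.
Iteration 1: 44 > 10 holds -> k = 44 - 7 = 37.
Iteration 2: 37 > 10 holds -> k = 37 - 7 = 30.
Iteration 3: 30 > 10 holds -> k = 30 - 7 = 23.
Iteration 4: 23 > 10 holds -> k = 23 - 7 = 16.
Iteration 5: 16 > 10 holds -> k = 16 - 7 = 9.
Iteration 6: 9 > 10 fails; recursion stops.
SUM(k) = 44 + 37 + 30 + 23 + 16 + 9 = 159.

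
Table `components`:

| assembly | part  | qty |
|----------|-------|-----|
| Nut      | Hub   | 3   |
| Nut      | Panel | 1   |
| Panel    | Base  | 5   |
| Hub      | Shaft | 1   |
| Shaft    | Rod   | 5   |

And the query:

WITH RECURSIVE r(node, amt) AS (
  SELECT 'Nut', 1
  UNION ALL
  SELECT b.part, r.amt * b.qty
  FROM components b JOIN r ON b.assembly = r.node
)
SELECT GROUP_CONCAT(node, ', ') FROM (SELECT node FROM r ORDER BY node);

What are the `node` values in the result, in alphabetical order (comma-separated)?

Base: (Nut, amt=1).
Iteration 1: components of {Nut} -> Hub = 1*3 = 3, Panel = 1*1 = 1.
Iteration 2: components of {Hub,Panel} -> Base = 1*5 = 5, Shaft = 3*1 = 3.
Iteration 3: components of {Base,Shaft} -> Rod = 3*5 = 15.
Iteration 4: no further components; recursion stops.

Base, Hub, Nut, Panel, Rod, Shaft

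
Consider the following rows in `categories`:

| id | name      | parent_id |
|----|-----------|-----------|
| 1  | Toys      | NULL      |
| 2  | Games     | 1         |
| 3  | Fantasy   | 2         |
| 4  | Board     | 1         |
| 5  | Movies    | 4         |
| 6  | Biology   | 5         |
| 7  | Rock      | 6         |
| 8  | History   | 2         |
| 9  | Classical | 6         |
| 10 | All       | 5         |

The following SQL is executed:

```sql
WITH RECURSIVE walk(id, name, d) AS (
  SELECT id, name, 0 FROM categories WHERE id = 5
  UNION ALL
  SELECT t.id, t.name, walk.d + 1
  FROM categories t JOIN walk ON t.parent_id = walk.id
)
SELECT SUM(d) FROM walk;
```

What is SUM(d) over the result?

Base: id=5 (Movies) at d 0.
Iteration 1: rows with parent_id in {5} -> Biology (id 6, d 1), All (id 10, d 1).
Iteration 2: rows with parent_id in {6,10} -> Rock (id 7, d 2), Classical (id 9, d 2).
Iteration 3: no rows with parent_id in {7,9}; recursion stops.
SUM(d) = 0 + 1 + 1 + 2 + 2 = 6.

6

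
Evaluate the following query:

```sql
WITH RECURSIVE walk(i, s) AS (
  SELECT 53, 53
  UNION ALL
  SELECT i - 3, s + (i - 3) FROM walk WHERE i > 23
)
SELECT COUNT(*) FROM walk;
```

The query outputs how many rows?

11

Base: i=53, s=53.
Iteration 1: 53 > 23 holds -> i = 53 - 3 = 50, s = 53 + 50 = 103.
Iteration 2: 50 > 23 holds -> i = 50 - 3 = 47, s = 103 + 47 = 150.
Iteration 3: 47 > 23 holds -> i = 47 - 3 = 44, s = 150 + 44 = 194.
Iteration 4: 44 > 23 holds -> i = 44 - 3 = 41, s = 194 + 41 = 235.
Iteration 5: 41 > 23 holds -> i = 41 - 3 = 38, s = 235 + 38 = 273.
Iteration 6: 38 > 23 holds -> i = 38 - 3 = 35, s = 273 + 35 = 308.
Iteration 7: 35 > 23 holds -> i = 35 - 3 = 32, s = 308 + 32 = 340.
Iteration 8: 32 > 23 holds -> i = 32 - 3 = 29, s = 340 + 29 = 369.
Iteration 9: 29 > 23 holds -> i = 29 - 3 = 26, s = 369 + 26 = 395.
Iteration 10: 26 > 23 holds -> i = 26 - 3 = 23, s = 395 + 23 = 418.
Iteration 11: 23 > 23 fails; recursion stops.
Total rows emitted: 11.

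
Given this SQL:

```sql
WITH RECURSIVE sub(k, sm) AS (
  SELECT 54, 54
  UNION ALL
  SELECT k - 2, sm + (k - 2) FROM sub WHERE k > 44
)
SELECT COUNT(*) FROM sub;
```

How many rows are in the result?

Base: k=54, sm=54.
Iteration 1: 54 > 44 holds -> k = 54 - 2 = 52, sm = 54 + 52 = 106.
Iteration 2: 52 > 44 holds -> k = 52 - 2 = 50, sm = 106 + 50 = 156.
Iteration 3: 50 > 44 holds -> k = 50 - 2 = 48, sm = 156 + 48 = 204.
Iteration 4: 48 > 44 holds -> k = 48 - 2 = 46, sm = 204 + 46 = 250.
Iteration 5: 46 > 44 holds -> k = 46 - 2 = 44, sm = 250 + 44 = 294.
Iteration 6: 44 > 44 fails; recursion stops.
Total rows emitted: 6.

6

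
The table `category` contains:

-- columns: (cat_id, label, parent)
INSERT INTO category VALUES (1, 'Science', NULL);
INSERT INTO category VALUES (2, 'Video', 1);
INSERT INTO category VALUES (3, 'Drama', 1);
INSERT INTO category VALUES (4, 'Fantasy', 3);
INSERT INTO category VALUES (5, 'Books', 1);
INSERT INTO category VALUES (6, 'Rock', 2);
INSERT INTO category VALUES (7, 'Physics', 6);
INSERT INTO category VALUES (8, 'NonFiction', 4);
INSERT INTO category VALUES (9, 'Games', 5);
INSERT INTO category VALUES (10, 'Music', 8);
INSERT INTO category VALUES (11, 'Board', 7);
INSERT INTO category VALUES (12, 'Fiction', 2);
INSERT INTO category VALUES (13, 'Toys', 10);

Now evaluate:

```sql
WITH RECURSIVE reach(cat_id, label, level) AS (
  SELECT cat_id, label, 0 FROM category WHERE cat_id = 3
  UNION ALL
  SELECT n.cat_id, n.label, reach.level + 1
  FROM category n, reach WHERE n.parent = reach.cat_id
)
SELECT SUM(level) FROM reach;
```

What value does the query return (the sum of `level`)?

10

Base: cat_id=3 (Drama) at level 0.
Iteration 1: rows with parent in {3} -> Fantasy (id 4, level 1).
Iteration 2: rows with parent in {4} -> NonFiction (id 8, level 2).
Iteration 3: rows with parent in {8} -> Music (id 10, level 3).
Iteration 4: rows with parent in {10} -> Toys (id 13, level 4).
Iteration 5: no rows with parent in {13}; recursion stops.
SUM(level) = 0 + 1 + 2 + 3 + 4 = 10.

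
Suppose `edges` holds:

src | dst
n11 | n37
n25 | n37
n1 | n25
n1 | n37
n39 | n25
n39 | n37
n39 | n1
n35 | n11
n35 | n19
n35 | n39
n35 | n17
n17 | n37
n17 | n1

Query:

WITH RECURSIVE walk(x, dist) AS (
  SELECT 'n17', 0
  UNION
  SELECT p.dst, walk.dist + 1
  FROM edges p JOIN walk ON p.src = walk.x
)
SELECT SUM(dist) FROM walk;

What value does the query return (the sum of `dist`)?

Base: (n17, dist=0).
Iteration 1: edges from {n17} -> (n1, dist=1), (n37, dist=1).
Iteration 2: edges from {n1,n37} -> (n25, dist=2), (n37, dist=2).
Iteration 3: edges from {n25,n37} -> (n37, dist=3).
Iteration 4: no outgoing edges from {n37}; recursion stops.
SUM(dist) = 0 + 1 + 1 + 2 + 2 + 3 = 9.

9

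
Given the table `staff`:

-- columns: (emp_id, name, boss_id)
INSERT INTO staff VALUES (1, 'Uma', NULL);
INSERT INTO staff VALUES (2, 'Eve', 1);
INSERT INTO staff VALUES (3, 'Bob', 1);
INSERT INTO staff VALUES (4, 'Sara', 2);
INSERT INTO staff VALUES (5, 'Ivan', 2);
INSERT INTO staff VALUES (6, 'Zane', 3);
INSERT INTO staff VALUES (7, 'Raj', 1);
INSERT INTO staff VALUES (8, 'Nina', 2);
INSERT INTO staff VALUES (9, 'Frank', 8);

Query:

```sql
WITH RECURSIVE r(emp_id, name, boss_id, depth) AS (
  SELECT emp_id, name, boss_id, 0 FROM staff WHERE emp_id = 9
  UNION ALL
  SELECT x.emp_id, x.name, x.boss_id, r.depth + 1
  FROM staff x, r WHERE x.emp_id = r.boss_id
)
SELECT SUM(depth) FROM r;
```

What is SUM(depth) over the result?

6

Base: emp_id=9 (Frank), boss_id=8, depth 0.
Iteration 1: join on emp_id=8 -> Nina (id 8, boss_id=2, depth 1).
Iteration 2: join on emp_id=2 -> Eve (id 2, boss_id=1, depth 2).
Iteration 3: join on emp_id=1 -> Uma (id 1, boss_id=NULL, depth 3).
Iteration 4: boss_id is NULL; no match; recursion stops.
SUM(depth) = 0 + 1 + 2 + 3 = 6.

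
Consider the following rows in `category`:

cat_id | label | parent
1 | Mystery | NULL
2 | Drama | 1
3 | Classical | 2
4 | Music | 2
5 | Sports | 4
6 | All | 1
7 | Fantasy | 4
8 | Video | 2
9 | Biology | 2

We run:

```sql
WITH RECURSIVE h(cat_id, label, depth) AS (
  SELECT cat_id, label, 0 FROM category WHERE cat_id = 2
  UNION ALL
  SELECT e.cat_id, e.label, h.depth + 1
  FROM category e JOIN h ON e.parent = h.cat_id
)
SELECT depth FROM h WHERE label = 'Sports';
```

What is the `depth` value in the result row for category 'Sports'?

2

Base: cat_id=2 (Drama) at depth 0.
Iteration 1: rows with parent in {2} -> Classical (id 3, depth 1), Music (id 4, depth 1), Video (id 8, depth 1), Biology (id 9, depth 1).
Iteration 2: rows with parent in {3,4,8,9} -> Sports (id 5, depth 2), Fantasy (id 7, depth 2).
Iteration 3: no rows with parent in {5,7}; recursion stops.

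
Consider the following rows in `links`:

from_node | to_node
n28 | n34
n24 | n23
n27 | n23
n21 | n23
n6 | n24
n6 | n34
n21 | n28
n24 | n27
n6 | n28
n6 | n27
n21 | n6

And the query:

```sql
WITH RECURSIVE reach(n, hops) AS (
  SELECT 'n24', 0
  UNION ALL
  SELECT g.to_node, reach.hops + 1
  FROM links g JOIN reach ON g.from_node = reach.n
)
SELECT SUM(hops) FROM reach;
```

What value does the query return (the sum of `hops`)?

Base: (n24, hops=0).
Iteration 1: edges from {n24} -> (n23, hops=1), (n27, hops=1).
Iteration 2: edges from {n23,n27} -> (n23, hops=2).
Iteration 3: no outgoing edges from {n23}; recursion stops.
SUM(hops) = 0 + 1 + 1 + 2 = 4.

4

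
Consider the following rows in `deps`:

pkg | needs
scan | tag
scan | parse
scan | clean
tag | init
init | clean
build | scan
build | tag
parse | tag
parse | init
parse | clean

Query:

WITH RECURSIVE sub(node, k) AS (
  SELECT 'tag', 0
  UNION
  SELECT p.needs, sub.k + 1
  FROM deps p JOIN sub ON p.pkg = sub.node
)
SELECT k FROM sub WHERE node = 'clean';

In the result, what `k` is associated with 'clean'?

2

Base: (tag, k=0).
Iteration 1: edges from {tag} -> (init, k=1).
Iteration 2: edges from {init} -> (clean, k=2).
Iteration 3: no outgoing edges from {clean}; recursion stops.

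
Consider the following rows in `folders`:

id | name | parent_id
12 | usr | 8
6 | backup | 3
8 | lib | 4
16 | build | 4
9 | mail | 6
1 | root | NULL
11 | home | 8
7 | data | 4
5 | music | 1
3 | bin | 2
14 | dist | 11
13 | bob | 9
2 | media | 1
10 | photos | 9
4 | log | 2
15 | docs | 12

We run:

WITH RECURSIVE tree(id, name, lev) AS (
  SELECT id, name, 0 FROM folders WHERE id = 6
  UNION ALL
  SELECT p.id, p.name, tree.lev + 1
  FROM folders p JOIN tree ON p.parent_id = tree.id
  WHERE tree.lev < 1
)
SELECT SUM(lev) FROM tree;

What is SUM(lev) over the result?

1

Base: id=6 (backup) at lev 0.
Iteration 1: rows with parent_id in {6} -> mail (id 9, lev 1).
Iteration 2: lev < 1 fails for all current rows; recursion stops.
SUM(lev) = 0 + 1 = 1.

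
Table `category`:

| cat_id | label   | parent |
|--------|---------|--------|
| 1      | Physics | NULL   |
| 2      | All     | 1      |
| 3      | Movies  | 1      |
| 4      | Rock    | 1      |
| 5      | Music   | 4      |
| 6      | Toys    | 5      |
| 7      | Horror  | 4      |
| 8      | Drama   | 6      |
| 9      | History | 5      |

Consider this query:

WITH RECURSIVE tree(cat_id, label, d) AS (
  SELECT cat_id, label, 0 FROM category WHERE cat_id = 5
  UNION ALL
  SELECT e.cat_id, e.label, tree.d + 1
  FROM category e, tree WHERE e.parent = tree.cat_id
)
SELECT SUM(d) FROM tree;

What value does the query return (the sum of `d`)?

Base: cat_id=5 (Music) at d 0.
Iteration 1: rows with parent in {5} -> Toys (id 6, d 1), History (id 9, d 1).
Iteration 2: rows with parent in {6,9} -> Drama (id 8, d 2).
Iteration 3: no rows with parent in {8}; recursion stops.
SUM(d) = 0 + 1 + 1 + 2 = 4.

4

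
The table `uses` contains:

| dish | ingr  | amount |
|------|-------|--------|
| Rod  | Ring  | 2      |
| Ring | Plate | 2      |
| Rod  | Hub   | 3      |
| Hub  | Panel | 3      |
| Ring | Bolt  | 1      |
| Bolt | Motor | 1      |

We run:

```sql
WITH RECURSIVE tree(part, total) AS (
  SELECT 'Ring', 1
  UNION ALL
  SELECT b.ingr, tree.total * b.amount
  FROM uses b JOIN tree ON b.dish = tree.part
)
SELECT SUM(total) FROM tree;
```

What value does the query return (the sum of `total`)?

Base: (Ring, total=1).
Iteration 1: components of {Ring} -> Bolt = 1*1 = 1, Plate = 1*2 = 2.
Iteration 2: components of {Bolt,Plate} -> Motor = 1*1 = 1.
Iteration 3: no further components; recursion stops.
SUM(total) = 1 + 2 + 1 + 1 = 5.

5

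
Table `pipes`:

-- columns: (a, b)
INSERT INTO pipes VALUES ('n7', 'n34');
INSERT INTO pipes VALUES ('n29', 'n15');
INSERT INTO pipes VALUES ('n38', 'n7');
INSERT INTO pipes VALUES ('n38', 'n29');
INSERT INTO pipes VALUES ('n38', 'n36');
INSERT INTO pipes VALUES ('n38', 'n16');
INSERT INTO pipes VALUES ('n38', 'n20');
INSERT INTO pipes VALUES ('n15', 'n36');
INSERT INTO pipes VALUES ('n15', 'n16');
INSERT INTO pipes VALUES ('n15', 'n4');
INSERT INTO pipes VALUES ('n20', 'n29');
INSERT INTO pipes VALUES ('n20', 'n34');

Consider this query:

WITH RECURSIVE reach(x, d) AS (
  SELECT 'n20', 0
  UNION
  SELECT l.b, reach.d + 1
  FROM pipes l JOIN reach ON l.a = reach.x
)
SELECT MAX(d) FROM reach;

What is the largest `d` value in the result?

3

Base: (n20, d=0).
Iteration 1: edges from {n20} -> (n29, d=1), (n34, d=1).
Iteration 2: edges from {n29,n34} -> (n15, d=2).
Iteration 3: edges from {n15} -> (n16, d=3), (n36, d=3), (n4, d=3).
Iteration 4: no outgoing edges from {n16,n36,n4}; recursion stops.
d values: 0, 1, 1, 2, 3, 3, 3; the maximum is 3.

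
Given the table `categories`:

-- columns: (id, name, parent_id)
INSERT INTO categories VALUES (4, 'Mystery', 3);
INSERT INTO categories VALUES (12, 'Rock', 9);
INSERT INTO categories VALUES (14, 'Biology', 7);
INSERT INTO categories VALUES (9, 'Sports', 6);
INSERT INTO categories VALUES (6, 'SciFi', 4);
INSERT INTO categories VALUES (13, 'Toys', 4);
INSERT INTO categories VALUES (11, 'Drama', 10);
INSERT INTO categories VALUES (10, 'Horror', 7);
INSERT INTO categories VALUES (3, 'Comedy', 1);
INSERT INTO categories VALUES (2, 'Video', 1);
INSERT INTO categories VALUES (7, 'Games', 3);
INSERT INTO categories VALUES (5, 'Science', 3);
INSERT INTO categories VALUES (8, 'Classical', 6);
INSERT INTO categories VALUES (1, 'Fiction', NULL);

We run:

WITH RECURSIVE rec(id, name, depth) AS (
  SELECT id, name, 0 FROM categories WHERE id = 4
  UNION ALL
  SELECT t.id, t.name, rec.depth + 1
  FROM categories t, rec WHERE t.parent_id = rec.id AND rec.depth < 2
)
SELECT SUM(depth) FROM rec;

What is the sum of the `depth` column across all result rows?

Base: id=4 (Mystery) at depth 0.
Iteration 1: rows with parent_id in {4} -> SciFi (id 6, depth 1), Toys (id 13, depth 1).
Iteration 2: rows with parent_id in {6,13} -> Classical (id 8, depth 2), Sports (id 9, depth 2).
Iteration 3: depth < 2 fails for all current rows; recursion stops.
SUM(depth) = 0 + 1 + 1 + 2 + 2 = 6.

6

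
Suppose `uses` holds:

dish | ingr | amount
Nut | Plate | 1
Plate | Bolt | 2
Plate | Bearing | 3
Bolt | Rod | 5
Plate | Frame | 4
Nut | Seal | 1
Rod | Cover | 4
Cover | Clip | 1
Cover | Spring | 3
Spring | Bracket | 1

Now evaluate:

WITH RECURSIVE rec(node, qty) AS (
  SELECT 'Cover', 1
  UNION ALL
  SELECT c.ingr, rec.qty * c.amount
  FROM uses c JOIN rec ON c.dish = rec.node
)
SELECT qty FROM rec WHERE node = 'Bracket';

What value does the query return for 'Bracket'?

3

Base: (Cover, qty=1).
Iteration 1: components of {Cover} -> Clip = 1*1 = 1, Spring = 1*3 = 3.
Iteration 2: components of {Clip,Spring} -> Bracket = 3*1 = 3.
Iteration 3: no further components; recursion stops.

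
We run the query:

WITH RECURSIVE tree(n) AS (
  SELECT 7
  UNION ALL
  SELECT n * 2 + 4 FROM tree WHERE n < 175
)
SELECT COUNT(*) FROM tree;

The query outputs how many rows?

Base: n=7.
Iteration 1: 7 < 175 holds -> n = 7 * 2 + 4 = 18.
Iteration 2: 18 < 175 holds -> n = 18 * 2 + 4 = 40.
Iteration 3: 40 < 175 holds -> n = 40 * 2 + 4 = 84.
Iteration 4: 84 < 175 holds -> n = 84 * 2 + 4 = 172.
Iteration 5: 172 < 175 holds -> n = 172 * 2 + 4 = 348.
Iteration 6: 348 < 175 fails; recursion stops.
Total rows emitted: 6.

6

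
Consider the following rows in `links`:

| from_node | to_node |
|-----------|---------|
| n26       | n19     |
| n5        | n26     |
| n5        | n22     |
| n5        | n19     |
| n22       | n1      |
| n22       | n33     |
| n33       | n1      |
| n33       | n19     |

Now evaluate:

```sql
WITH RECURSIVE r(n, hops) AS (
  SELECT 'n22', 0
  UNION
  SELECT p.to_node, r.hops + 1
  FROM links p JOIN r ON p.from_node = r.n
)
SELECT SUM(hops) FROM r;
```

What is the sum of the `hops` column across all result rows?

6

Base: (n22, hops=0).
Iteration 1: edges from {n22} -> (n1, hops=1), (n33, hops=1).
Iteration 2: edges from {n1,n33} -> (n1, hops=2), (n19, hops=2).
Iteration 3: no outgoing edges from {n1,n19}; recursion stops.
SUM(hops) = 0 + 1 + 1 + 2 + 2 = 6.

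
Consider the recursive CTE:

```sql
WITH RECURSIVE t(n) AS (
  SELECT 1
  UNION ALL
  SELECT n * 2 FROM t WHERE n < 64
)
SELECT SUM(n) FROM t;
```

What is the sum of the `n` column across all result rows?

Base: n=1.
Iteration 1: 1 < 64 holds -> n = 1 * 2 = 2.
Iteration 2: 2 < 64 holds -> n = 2 * 2 = 4.
Iteration 3: 4 < 64 holds -> n = 4 * 2 = 8.
Iteration 4: 8 < 64 holds -> n = 8 * 2 = 16.
Iteration 5: 16 < 64 holds -> n = 16 * 2 = 32.
Iteration 6: 32 < 64 holds -> n = 32 * 2 = 64.
Iteration 7: 64 < 64 fails; recursion stops.
SUM(n) = 1 + 2 + 4 + 8 + 16 + 32 + 64 = 127.

127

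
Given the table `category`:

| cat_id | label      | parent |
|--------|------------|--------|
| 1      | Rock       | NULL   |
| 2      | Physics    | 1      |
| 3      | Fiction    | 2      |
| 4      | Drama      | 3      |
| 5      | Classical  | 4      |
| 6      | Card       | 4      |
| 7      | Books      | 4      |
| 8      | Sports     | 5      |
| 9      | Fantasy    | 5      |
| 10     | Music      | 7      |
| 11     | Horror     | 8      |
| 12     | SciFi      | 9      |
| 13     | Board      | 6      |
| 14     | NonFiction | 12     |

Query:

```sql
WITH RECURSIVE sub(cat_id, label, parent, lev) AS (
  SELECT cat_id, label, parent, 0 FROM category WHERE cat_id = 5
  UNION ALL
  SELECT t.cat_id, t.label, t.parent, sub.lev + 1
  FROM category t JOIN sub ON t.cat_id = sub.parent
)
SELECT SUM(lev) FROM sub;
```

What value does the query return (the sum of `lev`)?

10

Base: cat_id=5 (Classical), parent=4, lev 0.
Iteration 1: join on cat_id=4 -> Drama (id 4, parent=3, lev 1).
Iteration 2: join on cat_id=3 -> Fiction (id 3, parent=2, lev 2).
Iteration 3: join on cat_id=2 -> Physics (id 2, parent=1, lev 3).
Iteration 4: join on cat_id=1 -> Rock (id 1, parent=NULL, lev 4).
Iteration 5: parent is NULL; no match; recursion stops.
SUM(lev) = 0 + 1 + 2 + 3 + 4 = 10.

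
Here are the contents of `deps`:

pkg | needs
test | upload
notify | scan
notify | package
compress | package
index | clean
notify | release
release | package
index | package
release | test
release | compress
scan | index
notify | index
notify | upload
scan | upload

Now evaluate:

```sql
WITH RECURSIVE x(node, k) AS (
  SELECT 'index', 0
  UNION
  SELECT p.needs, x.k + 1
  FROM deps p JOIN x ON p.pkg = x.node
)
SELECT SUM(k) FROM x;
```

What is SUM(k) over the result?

2

Base: (index, k=0).
Iteration 1: edges from {index} -> (clean, k=1), (package, k=1).
Iteration 2: no outgoing edges from {clean,package}; recursion stops.
SUM(k) = 0 + 1 + 1 = 2.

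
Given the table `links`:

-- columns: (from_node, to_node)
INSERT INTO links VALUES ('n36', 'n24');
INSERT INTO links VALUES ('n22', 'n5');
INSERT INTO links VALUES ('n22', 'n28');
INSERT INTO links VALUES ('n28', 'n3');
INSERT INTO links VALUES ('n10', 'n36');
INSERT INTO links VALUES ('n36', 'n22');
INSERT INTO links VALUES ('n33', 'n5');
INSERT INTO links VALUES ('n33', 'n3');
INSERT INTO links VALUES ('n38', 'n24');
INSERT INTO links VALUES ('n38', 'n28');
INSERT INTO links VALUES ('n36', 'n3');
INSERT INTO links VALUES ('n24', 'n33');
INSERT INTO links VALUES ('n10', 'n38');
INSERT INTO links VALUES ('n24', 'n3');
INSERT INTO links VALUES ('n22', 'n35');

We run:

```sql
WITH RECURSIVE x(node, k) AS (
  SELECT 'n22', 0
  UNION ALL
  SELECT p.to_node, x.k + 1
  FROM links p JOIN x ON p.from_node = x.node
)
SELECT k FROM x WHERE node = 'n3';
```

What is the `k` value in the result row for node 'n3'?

Base: (n22, k=0).
Iteration 1: edges from {n22} -> (n28, k=1), (n35, k=1), (n5, k=1).
Iteration 2: edges from {n28,n35,n5} -> (n3, k=2).
Iteration 3: no outgoing edges from {n3}; recursion stops.

2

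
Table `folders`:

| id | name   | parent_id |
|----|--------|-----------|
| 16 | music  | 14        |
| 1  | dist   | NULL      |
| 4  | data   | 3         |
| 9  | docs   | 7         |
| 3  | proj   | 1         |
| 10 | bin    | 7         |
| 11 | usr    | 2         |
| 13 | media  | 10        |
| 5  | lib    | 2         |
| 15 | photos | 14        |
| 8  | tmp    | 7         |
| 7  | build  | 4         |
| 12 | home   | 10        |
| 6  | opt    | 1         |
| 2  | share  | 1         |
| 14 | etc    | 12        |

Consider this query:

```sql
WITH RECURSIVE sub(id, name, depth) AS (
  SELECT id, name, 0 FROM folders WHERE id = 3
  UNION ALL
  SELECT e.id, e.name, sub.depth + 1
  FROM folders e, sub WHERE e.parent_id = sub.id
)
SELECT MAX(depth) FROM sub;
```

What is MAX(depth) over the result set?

Base: id=3 (proj) at depth 0.
Iteration 1: rows with parent_id in {3} -> data (id 4, depth 1).
Iteration 2: rows with parent_id in {4} -> build (id 7, depth 2).
Iteration 3: rows with parent_id in {7} -> tmp (id 8, depth 3), docs (id 9, depth 3), bin (id 10, depth 3).
Iteration 4: rows with parent_id in {8,9,10} -> home (id 12, depth 4), media (id 13, depth 4).
Iteration 5: rows with parent_id in {12,13} -> etc (id 14, depth 5).
Iteration 6: rows with parent_id in {14} -> photos (id 15, depth 6), music (id 16, depth 6).
Iteration 7: no rows with parent_id in {15,16}; recursion stops.
depth values: 0, 1, 2, 3, 3, 3, 4, 4, 5, 6, 6; the maximum is 6.

6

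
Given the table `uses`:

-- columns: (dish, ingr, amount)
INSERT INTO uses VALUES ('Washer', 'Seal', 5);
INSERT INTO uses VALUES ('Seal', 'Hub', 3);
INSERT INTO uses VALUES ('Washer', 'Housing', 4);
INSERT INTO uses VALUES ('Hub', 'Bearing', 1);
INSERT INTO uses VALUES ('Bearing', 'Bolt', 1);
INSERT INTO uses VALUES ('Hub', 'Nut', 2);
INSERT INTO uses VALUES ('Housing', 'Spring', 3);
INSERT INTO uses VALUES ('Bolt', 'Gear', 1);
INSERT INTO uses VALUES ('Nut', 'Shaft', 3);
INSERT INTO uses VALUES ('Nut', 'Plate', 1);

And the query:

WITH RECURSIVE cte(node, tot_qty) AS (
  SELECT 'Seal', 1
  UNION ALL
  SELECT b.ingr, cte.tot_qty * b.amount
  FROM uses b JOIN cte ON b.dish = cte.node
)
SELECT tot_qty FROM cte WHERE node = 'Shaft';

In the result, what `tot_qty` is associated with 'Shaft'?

18

Base: (Seal, tot_qty=1).
Iteration 1: components of {Seal} -> Hub = 1*3 = 3.
Iteration 2: components of {Hub} -> Bearing = 3*1 = 3, Nut = 3*2 = 6.
Iteration 3: components of {Bearing,Nut} -> Bolt = 3*1 = 3, Plate = 6*1 = 6, Shaft = 6*3 = 18.
Iteration 4: components of {Bolt,Plate,Shaft} -> Gear = 3*1 = 3.
Iteration 5: no further components; recursion stops.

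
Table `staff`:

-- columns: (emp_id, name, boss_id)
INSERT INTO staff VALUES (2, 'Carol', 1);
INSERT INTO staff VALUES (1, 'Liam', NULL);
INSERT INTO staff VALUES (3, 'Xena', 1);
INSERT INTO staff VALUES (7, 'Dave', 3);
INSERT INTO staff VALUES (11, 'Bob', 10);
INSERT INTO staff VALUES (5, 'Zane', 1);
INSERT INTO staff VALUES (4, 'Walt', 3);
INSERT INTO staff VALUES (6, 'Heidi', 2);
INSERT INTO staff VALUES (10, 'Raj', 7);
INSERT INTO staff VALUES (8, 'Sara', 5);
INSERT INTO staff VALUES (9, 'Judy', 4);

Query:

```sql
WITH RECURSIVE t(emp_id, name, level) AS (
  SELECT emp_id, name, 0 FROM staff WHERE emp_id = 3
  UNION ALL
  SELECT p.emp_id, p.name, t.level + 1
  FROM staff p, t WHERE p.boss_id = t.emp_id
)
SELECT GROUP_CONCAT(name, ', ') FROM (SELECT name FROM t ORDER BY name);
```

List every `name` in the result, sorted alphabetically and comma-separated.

Base: emp_id=3 (Xena) at level 0.
Iteration 1: rows with boss_id in {3} -> Walt (id 4, level 1), Dave (id 7, level 1).
Iteration 2: rows with boss_id in {4,7} -> Judy (id 9, level 2), Raj (id 10, level 2).
Iteration 3: rows with boss_id in {9,10} -> Bob (id 11, level 3).
Iteration 4: no rows with boss_id in {11}; recursion stops.

Bob, Dave, Judy, Raj, Walt, Xena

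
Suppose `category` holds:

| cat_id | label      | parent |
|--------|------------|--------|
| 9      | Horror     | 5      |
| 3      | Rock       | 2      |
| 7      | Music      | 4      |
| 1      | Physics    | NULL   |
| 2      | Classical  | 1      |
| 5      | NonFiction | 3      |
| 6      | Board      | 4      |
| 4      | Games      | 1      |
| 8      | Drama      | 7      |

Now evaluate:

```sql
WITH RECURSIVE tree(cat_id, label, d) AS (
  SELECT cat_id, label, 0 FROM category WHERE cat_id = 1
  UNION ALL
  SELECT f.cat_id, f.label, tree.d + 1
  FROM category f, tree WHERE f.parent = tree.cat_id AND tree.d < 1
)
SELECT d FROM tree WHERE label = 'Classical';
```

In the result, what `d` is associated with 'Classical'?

Base: cat_id=1 (Physics) at d 0.
Iteration 1: rows with parent in {1} -> Classical (id 2, d 1), Games (id 4, d 1).
Iteration 2: d < 1 fails for all current rows; recursion stops.

1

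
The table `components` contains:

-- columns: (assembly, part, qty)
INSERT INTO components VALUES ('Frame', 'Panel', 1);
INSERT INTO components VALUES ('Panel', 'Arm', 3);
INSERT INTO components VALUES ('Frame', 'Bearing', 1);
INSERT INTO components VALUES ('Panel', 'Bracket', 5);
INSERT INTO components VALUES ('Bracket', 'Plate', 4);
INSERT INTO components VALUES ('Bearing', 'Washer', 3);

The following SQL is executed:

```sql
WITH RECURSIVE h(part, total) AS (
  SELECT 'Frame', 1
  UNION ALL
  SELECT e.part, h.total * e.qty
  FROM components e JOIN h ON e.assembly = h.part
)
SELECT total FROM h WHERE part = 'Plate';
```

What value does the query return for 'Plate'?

Base: (Frame, total=1).
Iteration 1: components of {Frame} -> Bearing = 1*1 = 1, Panel = 1*1 = 1.
Iteration 2: components of {Bearing,Panel} -> Arm = 1*3 = 3, Bracket = 1*5 = 5, Washer = 1*3 = 3.
Iteration 3: components of {Arm,Bracket,Washer} -> Plate = 5*4 = 20.
Iteration 4: no further components; recursion stops.

20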